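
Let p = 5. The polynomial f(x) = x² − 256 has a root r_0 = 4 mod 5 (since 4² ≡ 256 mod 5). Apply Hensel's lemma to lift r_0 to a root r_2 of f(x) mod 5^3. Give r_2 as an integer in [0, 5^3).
r_2 = 109 (mod 125)

Hensel's recurrence: r_{i+1} = r_i − f(r_i)·(f′(r_i))^{-1} mod 5^{i+2}, with f′(x) = 2x. Iterate:
  r_0 = 4 (mod 5)
  r_1 = 9 (mod 25)
  r_2 = 109 (mod 125)
Final: r_2 = 109, and one checks f(r_2) ≡ 0 mod 5^3.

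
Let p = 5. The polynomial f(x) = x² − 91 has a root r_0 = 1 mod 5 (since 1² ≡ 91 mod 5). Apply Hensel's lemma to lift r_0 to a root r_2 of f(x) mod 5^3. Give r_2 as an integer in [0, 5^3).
r_2 = 96 (mod 125)

Hensel's recurrence: r_{i+1} = r_i − f(r_i)·(f′(r_i))^{-1} mod 5^{i+2}, with f′(x) = 2x. Iterate:
  r_0 = 1 (mod 5)
  r_1 = 21 (mod 25)
  r_2 = 96 (mod 125)
Final: r_2 = 96, and one checks f(r_2) ≡ 0 mod 5^3.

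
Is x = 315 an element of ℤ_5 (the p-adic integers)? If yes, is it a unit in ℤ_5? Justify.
x ∈ ℤ_5 but not a unit; v_5(x) = 1 > 0

ℤ_5 = {x ∈ ℚ_5 : v_5(x) ≥ 0} and ℤ_5^× = {x ∈ ℤ_5 : v_5(x) = 0}. Here v_5(315) = v_5(num) − v_5(den) = 1; compare against these criteria.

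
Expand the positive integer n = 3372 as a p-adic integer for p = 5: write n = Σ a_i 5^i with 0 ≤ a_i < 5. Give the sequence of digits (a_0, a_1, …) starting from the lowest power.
(a_0, a_1, …) = (2, 4, 4, 1, 0, 1)

Repeated division by 5 gives the digits low-to-high: 3372 = 2 + 4·5^1 + 4·5^2 + 1·5^3 + 1·5^5. Digit sequence: (2, 4, 4, 1, 0, 1).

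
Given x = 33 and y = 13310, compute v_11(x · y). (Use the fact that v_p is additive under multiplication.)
v_11(439230) = 4

v_p(x) = 1 (factor: 33 = 11^1 · 3); v_p(y) = 3 (factor: 13310 = 11^3 · 10). Additivity: v_p(xy) = v_p(x) + v_p(y) = 1 + 3 = 4. (Direct check: xy = 439230 = 11^4 · (30).)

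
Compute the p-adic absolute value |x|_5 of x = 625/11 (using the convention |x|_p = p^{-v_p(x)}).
|625/11|_5 = 1/625

Step 1 — compute v_5(x) by factoring powers of 5 out of the numerator and denominator: v_5(625/11) = 4. Step 2 — apply |x|_p = p^{-v_p(x)} = 5^{-4} = 1/625.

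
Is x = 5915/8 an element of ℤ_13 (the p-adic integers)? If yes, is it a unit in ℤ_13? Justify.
x ∈ ℤ_13 but not a unit; v_13(x) = 2 > 0

ℤ_13 = {x ∈ ℚ_13 : v_13(x) ≥ 0} and ℤ_13^× = {x ∈ ℤ_13 : v_13(x) = 0}. Here v_13(5915/8) = v_13(num) − v_13(den) = 2; compare against these criteria.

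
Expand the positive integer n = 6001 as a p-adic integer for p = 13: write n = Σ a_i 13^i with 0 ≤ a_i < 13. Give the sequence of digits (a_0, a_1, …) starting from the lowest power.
(a_0, a_1, …) = (8, 6, 9, 2)

Repeated division by 13 gives the digits low-to-high: 6001 = 8 + 6·13^1 + 9·13^2 + 2·13^3. Digit sequence: (8, 6, 9, 2).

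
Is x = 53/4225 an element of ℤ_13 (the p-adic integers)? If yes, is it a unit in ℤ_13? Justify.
x ∉ ℤ_13 (v_13(x) = -2 < 0)

ℤ_13 = {x ∈ ℚ_13 : v_13(x) ≥ 0} and ℤ_13^× = {x ∈ ℤ_13 : v_13(x) = 0}. Here v_13(53/4225) = v_13(num) − v_13(den) = -2; compare against these criteria.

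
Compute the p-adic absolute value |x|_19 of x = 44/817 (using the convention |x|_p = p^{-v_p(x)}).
|44/817|_19 = 19

Step 1 — compute v_19(x) by factoring powers of 19 out of the numerator and denominator: v_19(44/817) = -1. Step 2 — apply |x|_p = p^{-v_p(x)} = 19^{1} = 19.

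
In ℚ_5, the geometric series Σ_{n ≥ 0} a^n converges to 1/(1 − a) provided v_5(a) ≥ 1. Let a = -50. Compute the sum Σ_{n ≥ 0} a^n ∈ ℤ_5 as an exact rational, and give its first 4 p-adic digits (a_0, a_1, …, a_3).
Σ a^n = 1/(1 − a) = 1/51;  first 4 digits = (1, 0, 3, 4)

v_5(a) = 2 ≥ 1, so the series converges in ℤ_5 to 1/(1 − a) = 1/(1 − (-50)) = 1/51. Expand this rational in ℤ_5: compute digits iteratively via d_i = x_i mod 5, x_{i+1} = (x_i − d_i)/5. The first 4 digits are (1, 0, 3, 4).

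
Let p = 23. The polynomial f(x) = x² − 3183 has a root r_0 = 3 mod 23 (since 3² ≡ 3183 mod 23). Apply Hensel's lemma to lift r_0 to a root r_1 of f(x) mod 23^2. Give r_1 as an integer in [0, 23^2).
r_1 = 3 (mod 529)

Hensel's recurrence: r_{i+1} = r_i − f(r_i)·(f′(r_i))^{-1} mod 23^{i+2}, with f′(x) = 2x. Iterate:
  r_0 = 3 (mod 23)
  r_1 = 3 (mod 529)
Final: r_1 = 3, and one checks f(r_1) ≡ 0 mod 23^2.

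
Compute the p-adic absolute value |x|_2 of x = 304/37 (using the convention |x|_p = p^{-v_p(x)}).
|304/37|_2 = 1/16

Step 1 — compute v_2(x) by factoring powers of 2 out of the numerator and denominator: v_2(304/37) = 4. Step 2 — apply |x|_p = p^{-v_p(x)} = 2^{-4} = 1/16.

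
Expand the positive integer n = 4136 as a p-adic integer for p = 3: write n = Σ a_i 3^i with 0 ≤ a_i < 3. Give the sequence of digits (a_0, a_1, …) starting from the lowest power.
(a_0, a_1, …) = (2, 1, 0, 0, 0, 2, 2, 1)

Repeated division by 3 gives the digits low-to-high: 4136 = 2 + 1·3^1 + 2·3^5 + 2·3^6 + 1·3^7. Digit sequence: (2, 1, 0, 0, 0, 2, 2, 1).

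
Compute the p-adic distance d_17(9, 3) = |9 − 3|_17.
d_17(9, 3) = 1

Step 1 — x − y = 9 − 3 = 6. Step 2 — v_17(6) = 0 (factor: 6 = (17^0 · 6); the sign does not affect v_p). Step 3 — |x − y|_17 = 17^{0} = 1.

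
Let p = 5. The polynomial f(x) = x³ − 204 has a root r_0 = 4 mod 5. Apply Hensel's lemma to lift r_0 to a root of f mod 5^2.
r_1 = 9 (mod 25)

Hensel: r_{i+1} = r_i − f(r_i)/f′(r_i) mod 5^{i+2}, where f′(x) = 3x². Iterate:
  r_0 = 4 (mod 5)
  r_1 = 9 (mod 25)
Final: r = 9 with f(r) ≡ 0 mod 5^2.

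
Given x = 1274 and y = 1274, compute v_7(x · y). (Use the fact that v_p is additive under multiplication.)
v_7(1623076) = 4

v_p(x) = 2 (factor: 1274 = 7^2 · 26); v_p(y) = 2 (factor: 1274 = 7^2 · 26). Additivity: v_p(xy) = v_p(x) + v_p(y) = 2 + 2 = 4. (Direct check: xy = 1623076 = 7^4 · (676).)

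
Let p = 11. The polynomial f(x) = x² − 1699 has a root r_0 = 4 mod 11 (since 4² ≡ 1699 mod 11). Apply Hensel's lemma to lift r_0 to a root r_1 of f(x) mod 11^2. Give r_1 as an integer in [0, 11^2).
r_1 = 48 (mod 121)

Hensel's recurrence: r_{i+1} = r_i − f(r_i)·(f′(r_i))^{-1} mod 11^{i+2}, with f′(x) = 2x. Iterate:
  r_0 = 4 (mod 11)
  r_1 = 48 (mod 121)
Final: r_1 = 48, and one checks f(r_1) ≡ 0 mod 11^2.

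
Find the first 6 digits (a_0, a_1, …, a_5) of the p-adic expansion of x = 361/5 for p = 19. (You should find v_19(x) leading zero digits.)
(a_0, …, a_5) = (0, 0, 4, 15, 3, 15)

v_19(361/5) = 2, so a_0 = ... = a_1 = 0. Factor out: x = 19^2 · u with u = 1/5 a unit in ℤ_19. Expand u iteratively via a_{v+i} = u_i mod 19, u_{i+1} = (u_i − a_{v+i})/19:
  u_0 = 1/5;  a_2 = 4;  u_1 = (u_0 − 4)/19 = -1/5
  u_1 = -1/5;  a_3 = 15;  u_2 = (u_1 − 15)/19 = -4/5
  u_2 = -4/5;  a_4 = 3;  u_3 = (u_2 − 3)/19 = -1/5
  u_3 = -1/5;  a_5 = 15;  u_4 = (u_3 − 15)/19 = -4/5
Digits: (0, 0, 4, 15, 3, 15).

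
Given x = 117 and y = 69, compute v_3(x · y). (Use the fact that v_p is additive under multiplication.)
v_3(8073) = 3

v_p(x) = 2 (factor: 117 = 3^2 · 13); v_p(y) = 1 (factor: 69 = 3^1 · 23). Additivity: v_p(xy) = v_p(x) + v_p(y) = 2 + 1 = 3. (Direct check: xy = 8073 = 3^3 · (299).)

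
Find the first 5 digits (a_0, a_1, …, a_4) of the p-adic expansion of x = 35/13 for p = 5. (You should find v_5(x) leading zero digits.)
(a_0, …, a_4) = (0, 4, 2, 1, 2)

v_5(35/13) = 1, so a_0 = ... = a_0 = 0. Factor out: x = 5^1 · u with u = 7/13 a unit in ℤ_5. Expand u iteratively via a_{v+i} = u_i mod 5, u_{i+1} = (u_i − a_{v+i})/5:
  u_0 = 7/13;  a_1 = 4;  u_1 = (u_0 − 4)/5 = -9/13
  u_1 = -9/13;  a_2 = 2;  u_2 = (u_1 − 2)/5 = -7/13
  u_2 = -7/13;  a_3 = 1;  u_3 = (u_2 − 1)/5 = -4/13
  u_3 = -4/13;  a_4 = 2;  u_4 = (u_3 − 2)/5 = -6/13
Digits: (0, 4, 2, 1, 2).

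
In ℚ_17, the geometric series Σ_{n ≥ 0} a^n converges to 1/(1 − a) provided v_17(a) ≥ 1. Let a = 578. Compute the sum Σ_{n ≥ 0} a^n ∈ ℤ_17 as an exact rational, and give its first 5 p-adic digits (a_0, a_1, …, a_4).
Σ a^n = 1/(1 − a) = -1/577;  first 5 digits = (1, 0, 2, 0, 4)

v_17(a) = 2 ≥ 1, so the series converges in ℤ_17 to 1/(1 − a) = 1/(1 − 578) = -1/577. Expand this rational in ℤ_17: compute digits iteratively via d_i = x_i mod 17, x_{i+1} = (x_i − d_i)/17. The first 5 digits are (1, 0, 2, 0, 4).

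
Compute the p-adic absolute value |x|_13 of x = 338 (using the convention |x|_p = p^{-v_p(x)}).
|338|_13 = 1/169

Step 1 — compute v_13(x) by factoring powers of 13 out of the numerator and denominator: v_13(338) = 2. Step 2 — apply |x|_p = p^{-v_p(x)} = 13^{-2} = 1/169.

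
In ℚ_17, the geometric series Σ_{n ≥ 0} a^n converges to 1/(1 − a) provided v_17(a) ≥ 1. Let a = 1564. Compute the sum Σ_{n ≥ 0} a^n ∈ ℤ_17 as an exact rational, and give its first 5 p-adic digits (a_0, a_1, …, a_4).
Σ a^n = 1/(1 − a) = -1/1563;  first 5 digits = (1, 7, 3, 8, 6)

v_17(a) = 1 ≥ 1, so the series converges in ℤ_17 to 1/(1 − a) = 1/(1 − 1564) = -1/1563. Expand this rational in ℤ_17: compute digits iteratively via d_i = x_i mod 17, x_{i+1} = (x_i − d_i)/17. The first 5 digits are (1, 7, 3, 8, 6).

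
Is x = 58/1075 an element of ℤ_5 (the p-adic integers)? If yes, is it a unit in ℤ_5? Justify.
x ∉ ℤ_5 (v_5(x) = -2 < 0)

ℤ_5 = {x ∈ ℚ_5 : v_5(x) ≥ 0} and ℤ_5^× = {x ∈ ℤ_5 : v_5(x) = 0}. Here v_5(58/1075) = v_5(num) − v_5(den) = -2; compare against these criteria.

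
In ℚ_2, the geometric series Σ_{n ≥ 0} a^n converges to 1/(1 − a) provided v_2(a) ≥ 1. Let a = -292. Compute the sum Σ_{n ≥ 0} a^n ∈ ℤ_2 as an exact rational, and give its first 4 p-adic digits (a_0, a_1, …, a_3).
Σ a^n = 1/(1 − a) = 1/293;  first 4 digits = (1, 0, 1, 1)

v_2(a) = 2 ≥ 1, so the series converges in ℤ_2 to 1/(1 − a) = 1/(1 − (-292)) = 1/293. Expand this rational in ℤ_2: compute digits iteratively via d_i = x_i mod 2, x_{i+1} = (x_i − d_i)/2. The first 4 digits are (1, 0, 1, 1).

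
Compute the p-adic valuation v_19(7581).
v_19(7581) = 2

v_19(n) is the largest exponent k such that 19^k divides n. Factor out: 7581 = 19^2 · 21. (Sign doesn't affect v_p.) So v_19(7581) = 2.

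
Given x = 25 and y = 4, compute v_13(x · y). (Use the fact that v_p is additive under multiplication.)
v_13(100) = 0

v_p(x) = 0 (factor: 25 = 13^0 · 25); v_p(y) = 0 (factor: 4 = 13^0 · 4). Additivity: v_p(xy) = v_p(x) + v_p(y) = 0 + 0 = 0. (Direct check: xy = 100 = 13^0 · (100).)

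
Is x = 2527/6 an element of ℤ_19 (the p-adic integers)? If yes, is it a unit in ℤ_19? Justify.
x ∈ ℤ_19 but not a unit; v_19(x) = 2 > 0

ℤ_19 = {x ∈ ℚ_19 : v_19(x) ≥ 0} and ℤ_19^× = {x ∈ ℤ_19 : v_19(x) = 0}. Here v_19(2527/6) = v_19(num) − v_19(den) = 2; compare against these criteria.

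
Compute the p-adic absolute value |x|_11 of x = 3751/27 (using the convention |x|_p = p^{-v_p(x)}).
|3751/27|_11 = 1/121

Step 1 — compute v_11(x) by factoring powers of 11 out of the numerator and denominator: v_11(3751/27) = 2. Step 2 — apply |x|_p = p^{-v_p(x)} = 11^{-2} = 1/121.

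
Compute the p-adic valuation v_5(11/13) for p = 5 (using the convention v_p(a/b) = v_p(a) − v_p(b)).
v_5(11/13) = 0

Factor powers of 5 from the numerator and denominator of the reduced fraction: 11 = 5^0 · 11 and 13 = 5^0 · 13. Apply v_p(a/b) = v_p(a) − v_p(b): v_5(11/13) = 0 − 0 = 0.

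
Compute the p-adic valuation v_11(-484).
v_11(-484) = 2

v_11(n) is the largest exponent k such that 11^k divides n. Factor out: -484 = -11^2 · 4. (Sign doesn't affect v_p.) So v_11(-484) = 2.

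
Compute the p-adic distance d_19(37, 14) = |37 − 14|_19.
d_19(37, 14) = 1

Step 1 — x − y = 37 − 14 = 23. Step 2 — v_19(23) = 0 (factor: 23 = (19^0 · 23); the sign does not affect v_p). Step 3 — |x − y|_19 = 19^{0} = 1.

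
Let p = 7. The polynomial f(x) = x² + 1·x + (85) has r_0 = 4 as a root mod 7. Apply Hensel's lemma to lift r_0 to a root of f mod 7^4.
r_3 = 858 (mod 2401)

Hensel: r_{i+1} = r_i − f(r_i)·(f′(r_i))^{-1} mod 7^{i+2}, f′(x) = 2x + 1. Iterate:
  r_0 = 4 (mod 7)
  r_1 = 25 (mod 49)
  r_2 = 172 (mod 343)
  r_3 = 858 (mod 2401)
Final: r = 858 satisfies f(r) ≡ 0 mod 7^4.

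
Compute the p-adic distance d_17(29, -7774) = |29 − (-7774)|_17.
d_17(29, -7774) = 1/289

Step 1 — x − y = 29 − (-7774) = 7803. Step 2 — v_17(7803) = 2 (factor: 7803 = (17^2 · 27); the sign does not affect v_p). Step 3 — |x − y|_17 = 17^{-2} = 1/289.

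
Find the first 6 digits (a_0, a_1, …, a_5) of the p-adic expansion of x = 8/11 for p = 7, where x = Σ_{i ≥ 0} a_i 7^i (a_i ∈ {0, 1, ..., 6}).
(a_0, …, a_5) = (2, 3, 4, 0, 5, 5)

v_7(8/11) = 0 (numerator and denominator both coprime to 7), so x ∈ ℤ_7^×. Compute digits iteratively via a_i = x_i mod 7, x_{i+1} = (x_i − a_i)/7, with x_0 = x:
  x_0 = 8/11;  a_0 = 2;  x_1 = (x_0 − 2)/7 = -2/11
  x_1 = -2/11;  a_1 = 3;  x_2 = (x_1 − 3)/7 = -5/11
  x_2 = -5/11;  a_2 = 4;  x_3 = (x_2 − 4)/7 = -7/11
  x_3 = -7/11;  a_3 = 0;  x_4 = (x_3 − 0)/7 = -1/11
  x_4 = -1/11;  a_4 = 5;  x_5 = (x_4 − 5)/7 = -8/11
  x_5 = -8/11;  a_5 = 5;  x_6 = (x_5 − 5)/7 = -9/11
Digits: (2, 3, 4, 0, 5, 5).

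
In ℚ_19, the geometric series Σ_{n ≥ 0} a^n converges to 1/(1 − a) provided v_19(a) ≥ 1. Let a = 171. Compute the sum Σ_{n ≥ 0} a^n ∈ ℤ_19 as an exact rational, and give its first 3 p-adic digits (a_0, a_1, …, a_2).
Σ a^n = 1/(1 − a) = -1/170;  first 3 digits = (1, 9, 5)

v_19(a) = 1 ≥ 1, so the series converges in ℤ_19 to 1/(1 − a) = 1/(1 − 171) = -1/170. Expand this rational in ℤ_19: compute digits iteratively via d_i = x_i mod 19, x_{i+1} = (x_i − d_i)/19. The first 3 digits are (1, 9, 5).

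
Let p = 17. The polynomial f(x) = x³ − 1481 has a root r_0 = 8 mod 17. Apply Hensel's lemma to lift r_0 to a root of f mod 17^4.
r_3 = 57655 (mod 83521)

Hensel: r_{i+1} = r_i − f(r_i)/f′(r_i) mod 17^{i+2}, where f′(x) = 3x². Iterate:
  r_0 = 8 (mod 17)
  r_1 = 144 (mod 289)
  r_2 = 3612 (mod 4913)
  r_3 = 57655 (mod 83521)
Final: r = 57655 with f(r) ≡ 0 mod 17^4.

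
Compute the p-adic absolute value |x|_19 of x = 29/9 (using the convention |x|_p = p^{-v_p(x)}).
|29/9|_19 = 1

Step 1 — compute v_19(x) by factoring powers of 19 out of the numerator and denominator: v_19(29/9) = 0. Step 2 — apply |x|_p = p^{-v_p(x)} = 19^{0} = 1.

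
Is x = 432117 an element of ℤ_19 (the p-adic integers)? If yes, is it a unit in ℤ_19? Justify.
x ∈ ℤ_19 but not a unit; v_19(x) = 3 > 0

ℤ_19 = {x ∈ ℚ_19 : v_19(x) ≥ 0} and ℤ_19^× = {x ∈ ℤ_19 : v_19(x) = 0}. Here v_19(432117) = v_19(num) − v_19(den) = 3; compare against these criteria.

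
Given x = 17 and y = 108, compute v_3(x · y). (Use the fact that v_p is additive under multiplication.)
v_3(1836) = 3

v_p(x) = 0 (factor: 17 = 3^0 · 17); v_p(y) = 3 (factor: 108 = 3^3 · 4). Additivity: v_p(xy) = v_p(x) + v_p(y) = 0 + 3 = 3. (Direct check: xy = 1836 = 3^3 · (68).)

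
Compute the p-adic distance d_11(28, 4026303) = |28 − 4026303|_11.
d_11(28, 4026303) = 1/161051

Step 1 — x − y = 28 − 4026303 = -4026275. Step 2 — v_11(-4026275) = 5 (factor: -4026275 = −(11^5 · 25); the sign does not affect v_p). Step 3 — |x − y|_11 = 11^{-5} = 1/161051.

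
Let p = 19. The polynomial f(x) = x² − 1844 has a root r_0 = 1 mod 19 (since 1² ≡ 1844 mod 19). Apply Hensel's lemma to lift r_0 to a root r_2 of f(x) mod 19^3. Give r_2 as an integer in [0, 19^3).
r_2 = 742 (mod 6859)

Hensel's recurrence: r_{i+1} = r_i − f(r_i)·(f′(r_i))^{-1} mod 19^{i+2}, with f′(x) = 2x. Iterate:
  r_0 = 1 (mod 19)
  r_1 = 20 (mod 361)
  r_2 = 742 (mod 6859)
Final: r_2 = 742, and one checks f(r_2) ≡ 0 mod 19^3.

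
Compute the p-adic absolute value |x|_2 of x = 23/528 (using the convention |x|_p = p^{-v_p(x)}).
|23/528|_2 = 16

Step 1 — compute v_2(x) by factoring powers of 2 out of the numerator and denominator: v_2(23/528) = -4. Step 2 — apply |x|_p = p^{-v_p(x)} = 2^{4} = 16.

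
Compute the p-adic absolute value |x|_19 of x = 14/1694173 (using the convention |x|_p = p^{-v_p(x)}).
|14/1694173|_19 = 130321

Step 1 — compute v_19(x) by factoring powers of 19 out of the numerator and denominator: v_19(14/1694173) = -4. Step 2 — apply |x|_p = p^{-v_p(x)} = 19^{4} = 130321.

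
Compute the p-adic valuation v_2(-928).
v_2(-928) = 5

v_2(n) is the largest exponent k such that 2^k divides n. Factor out: -928 = -2^5 · 29. (Sign doesn't affect v_p.) So v_2(-928) = 5.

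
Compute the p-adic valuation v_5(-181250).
v_5(-181250) = 5

v_5(n) is the largest exponent k such that 5^k divides n. Factor out: -181250 = -5^5 · 58. (Sign doesn't affect v_p.) So v_5(-181250) = 5.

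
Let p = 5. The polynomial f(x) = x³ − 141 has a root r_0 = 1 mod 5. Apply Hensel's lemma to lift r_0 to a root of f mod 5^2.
r_1 = 6 (mod 25)

Hensel: r_{i+1} = r_i − f(r_i)/f′(r_i) mod 5^{i+2}, where f′(x) = 3x². Iterate:
  r_0 = 1 (mod 5)
  r_1 = 6 (mod 25)
Final: r = 6 with f(r) ≡ 0 mod 5^2.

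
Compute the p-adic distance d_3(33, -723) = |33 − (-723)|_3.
d_3(33, -723) = 1/27

Step 1 — x − y = 33 − (-723) = 756. Step 2 — v_3(756) = 3 (factor: 756 = (3^3 · 28); the sign does not affect v_p). Step 3 — |x − y|_3 = 3^{-3} = 1/27.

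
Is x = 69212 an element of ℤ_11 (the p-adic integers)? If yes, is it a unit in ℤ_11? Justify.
x ∈ ℤ_11 but not a unit; v_11(x) = 3 > 0

ℤ_11 = {x ∈ ℚ_11 : v_11(x) ≥ 0} and ℤ_11^× = {x ∈ ℤ_11 : v_11(x) = 0}. Here v_11(69212) = v_11(num) − v_11(den) = 3; compare against these criteria.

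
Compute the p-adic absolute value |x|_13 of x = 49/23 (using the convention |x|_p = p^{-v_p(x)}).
|49/23|_13 = 1

Step 1 — compute v_13(x) by factoring powers of 13 out of the numerator and denominator: v_13(49/23) = 0. Step 2 — apply |x|_p = p^{-v_p(x)} = 13^{0} = 1.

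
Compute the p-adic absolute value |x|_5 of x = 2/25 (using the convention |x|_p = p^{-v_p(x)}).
|2/25|_5 = 25

Step 1 — compute v_5(x) by factoring powers of 5 out of the numerator and denominator: v_5(2/25) = -2. Step 2 — apply |x|_p = p^{-v_p(x)} = 5^{2} = 25.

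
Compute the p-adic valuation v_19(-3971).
v_19(-3971) = 2

v_19(n) is the largest exponent k such that 19^k divides n. Factor out: -3971 = -19^2 · 11. (Sign doesn't affect v_p.) So v_19(-3971) = 2.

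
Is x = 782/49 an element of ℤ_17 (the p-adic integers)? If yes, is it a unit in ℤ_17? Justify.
x ∈ ℤ_17 but not a unit; v_17(x) = 1 > 0

ℤ_17 = {x ∈ ℚ_17 : v_17(x) ≥ 0} and ℤ_17^× = {x ∈ ℤ_17 : v_17(x) = 0}. Here v_17(782/49) = v_17(num) − v_17(den) = 1; compare against these criteria.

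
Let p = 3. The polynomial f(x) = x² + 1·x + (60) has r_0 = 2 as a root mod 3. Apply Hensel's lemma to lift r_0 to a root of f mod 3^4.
r_3 = 41 (mod 81)

Hensel: r_{i+1} = r_i − f(r_i)·(f′(r_i))^{-1} mod 3^{i+2}, f′(x) = 2x + 1. Iterate:
  r_0 = 2 (mod 3)
  r_1 = 5 (mod 9)
  r_2 = 14 (mod 27)
  r_3 = 41 (mod 81)
Final: r = 41 satisfies f(r) ≡ 0 mod 3^4.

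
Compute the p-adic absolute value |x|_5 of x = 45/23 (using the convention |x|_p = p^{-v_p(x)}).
|45/23|_5 = 1/5

Step 1 — compute v_5(x) by factoring powers of 5 out of the numerator and denominator: v_5(45/23) = 1. Step 2 — apply |x|_p = p^{-v_p(x)} = 5^{-1} = 1/5.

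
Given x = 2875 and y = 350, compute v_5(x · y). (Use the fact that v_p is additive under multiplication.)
v_5(1006250) = 5

v_p(x) = 3 (factor: 2875 = 5^3 · 23); v_p(y) = 2 (factor: 350 = 5^2 · 14). Additivity: v_p(xy) = v_p(x) + v_p(y) = 3 + 2 = 5. (Direct check: xy = 1006250 = 5^5 · (322).)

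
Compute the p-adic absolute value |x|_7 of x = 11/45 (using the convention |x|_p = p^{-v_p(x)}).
|11/45|_7 = 1

Step 1 — compute v_7(x) by factoring powers of 7 out of the numerator and denominator: v_7(11/45) = 0. Step 2 — apply |x|_p = p^{-v_p(x)} = 7^{0} = 1.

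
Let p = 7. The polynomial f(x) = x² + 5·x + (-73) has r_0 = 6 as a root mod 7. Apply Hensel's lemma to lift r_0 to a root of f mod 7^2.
r_1 = 41 (mod 49)

Hensel: r_{i+1} = r_i − f(r_i)·(f′(r_i))^{-1} mod 7^{i+2}, f′(x) = 2x + 5. Iterate:
  r_0 = 6 (mod 7)
  r_1 = 41 (mod 49)
Final: r = 41 satisfies f(r) ≡ 0 mod 7^2.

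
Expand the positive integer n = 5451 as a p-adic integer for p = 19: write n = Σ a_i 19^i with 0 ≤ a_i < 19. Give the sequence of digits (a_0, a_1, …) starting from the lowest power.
(a_0, a_1, …) = (17, 1, 15)

Repeated division by 19 gives the digits low-to-high: 5451 = 17 + 1·19^1 + 15·19^2. Digit sequence: (17, 1, 15).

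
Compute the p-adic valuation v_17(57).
v_17(57) = 0

v_17(n) is the largest exponent k such that 17^k divides n. Factor out: 57 = 17^0 · 57. (Sign doesn't affect v_p.) So v_17(57) = 0.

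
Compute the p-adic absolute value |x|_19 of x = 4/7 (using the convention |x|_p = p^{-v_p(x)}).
|4/7|_19 = 1

Step 1 — compute v_19(x) by factoring powers of 19 out of the numerator and denominator: v_19(4/7) = 0. Step 2 — apply |x|_p = p^{-v_p(x)} = 19^{0} = 1.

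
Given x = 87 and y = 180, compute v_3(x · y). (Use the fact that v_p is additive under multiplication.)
v_3(15660) = 3

v_p(x) = 1 (factor: 87 = 3^1 · 29); v_p(y) = 2 (factor: 180 = 3^2 · 20). Additivity: v_p(xy) = v_p(x) + v_p(y) = 1 + 2 = 3. (Direct check: xy = 15660 = 3^3 · (580).)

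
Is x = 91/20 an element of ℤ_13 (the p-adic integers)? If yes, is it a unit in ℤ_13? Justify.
x ∈ ℤ_13 but not a unit; v_13(x) = 1 > 0

ℤ_13 = {x ∈ ℚ_13 : v_13(x) ≥ 0} and ℤ_13^× = {x ∈ ℤ_13 : v_13(x) = 0}. Here v_13(91/20) = v_13(num) − v_13(den) = 1; compare against these criteria.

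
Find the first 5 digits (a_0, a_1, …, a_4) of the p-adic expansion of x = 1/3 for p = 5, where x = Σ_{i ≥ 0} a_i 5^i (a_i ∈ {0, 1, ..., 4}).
(a_0, …, a_4) = (2, 3, 1, 3, 1)

v_5(1/3) = 0 (numerator and denominator both coprime to 5), so x ∈ ℤ_5^×. Compute digits iteratively via a_i = x_i mod 5, x_{i+1} = (x_i − a_i)/5, with x_0 = x:
  x_0 = 1/3;  a_0 = 2;  x_1 = (x_0 − 2)/5 = -1/3
  x_1 = -1/3;  a_1 = 3;  x_2 = (x_1 − 3)/5 = -2/3
  x_2 = -2/3;  a_2 = 1;  x_3 = (x_2 − 1)/5 = -1/3
  x_3 = -1/3;  a_3 = 3;  x_4 = (x_3 − 3)/5 = -2/3
  x_4 = -2/3;  a_4 = 1;  x_5 = (x_4 − 1)/5 = -1/3
Digits: (2, 3, 1, 3, 1).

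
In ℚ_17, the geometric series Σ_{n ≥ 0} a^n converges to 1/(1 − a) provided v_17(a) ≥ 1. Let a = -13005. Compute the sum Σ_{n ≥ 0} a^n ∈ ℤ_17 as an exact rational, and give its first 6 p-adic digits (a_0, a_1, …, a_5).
Σ a^n = 1/(1 − a) = 1/13006;  first 6 digits = (1, 0, 6, 14, 1, 0)

v_17(a) = 2 ≥ 1, so the series converges in ℤ_17 to 1/(1 − a) = 1/(1 − (-13005)) = 1/13006. Expand this rational in ℤ_17: compute digits iteratively via d_i = x_i mod 17, x_{i+1} = (x_i − d_i)/17. The first 6 digits are (1, 0, 6, 14, 1, 0).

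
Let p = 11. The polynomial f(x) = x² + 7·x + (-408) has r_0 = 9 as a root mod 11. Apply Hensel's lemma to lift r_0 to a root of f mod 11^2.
r_1 = 97 (mod 121)

Hensel: r_{i+1} = r_i − f(r_i)·(f′(r_i))^{-1} mod 11^{i+2}, f′(x) = 2x + 7. Iterate:
  r_0 = 9 (mod 11)
  r_1 = 97 (mod 121)
Final: r = 97 satisfies f(r) ≡ 0 mod 11^2.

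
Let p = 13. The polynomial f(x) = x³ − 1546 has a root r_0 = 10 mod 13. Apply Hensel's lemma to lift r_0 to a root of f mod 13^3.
r_2 = 387 (mod 2197)

Hensel: r_{i+1} = r_i − f(r_i)/f′(r_i) mod 13^{i+2}, where f′(x) = 3x². Iterate:
  r_0 = 10 (mod 13)
  r_1 = 49 (mod 169)
  r_2 = 387 (mod 2197)
Final: r = 387 with f(r) ≡ 0 mod 13^3.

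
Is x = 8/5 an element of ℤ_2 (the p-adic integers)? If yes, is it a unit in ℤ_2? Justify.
x ∈ ℤ_2 but not a unit; v_2(x) = 3 > 0

ℤ_2 = {x ∈ ℚ_2 : v_2(x) ≥ 0} and ℤ_2^× = {x ∈ ℤ_2 : v_2(x) = 0}. Here v_2(8/5) = v_2(num) − v_2(den) = 3; compare against these criteria.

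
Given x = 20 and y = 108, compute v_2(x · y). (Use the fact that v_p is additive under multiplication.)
v_2(2160) = 4

v_p(x) = 2 (factor: 20 = 2^2 · 5); v_p(y) = 2 (factor: 108 = 2^2 · 27). Additivity: v_p(xy) = v_p(x) + v_p(y) = 2 + 2 = 4. (Direct check: xy = 2160 = 2^4 · (135).)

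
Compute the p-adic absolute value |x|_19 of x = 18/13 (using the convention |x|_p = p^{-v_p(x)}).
|18/13|_19 = 1

Step 1 — compute v_19(x) by factoring powers of 19 out of the numerator and denominator: v_19(18/13) = 0. Step 2 — apply |x|_p = p^{-v_p(x)} = 19^{0} = 1.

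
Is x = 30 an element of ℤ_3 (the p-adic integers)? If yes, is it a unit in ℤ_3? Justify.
x ∈ ℤ_3 but not a unit; v_3(x) = 1 > 0

ℤ_3 = {x ∈ ℚ_3 : v_3(x) ≥ 0} and ℤ_3^× = {x ∈ ℤ_3 : v_3(x) = 0}. Here v_3(30) = v_3(num) − v_3(den) = 1; compare against these criteria.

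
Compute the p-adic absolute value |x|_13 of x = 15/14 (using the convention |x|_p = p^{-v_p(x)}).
|15/14|_13 = 1

Step 1 — compute v_13(x) by factoring powers of 13 out of the numerator and denominator: v_13(15/14) = 0. Step 2 — apply |x|_p = p^{-v_p(x)} = 13^{0} = 1.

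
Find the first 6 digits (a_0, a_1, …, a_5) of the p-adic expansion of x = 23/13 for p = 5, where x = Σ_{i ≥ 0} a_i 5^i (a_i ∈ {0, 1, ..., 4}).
(a_0, …, a_5) = (1, 4, 0, 1, 4, 3)

v_5(23/13) = 0 (numerator and denominator both coprime to 5), so x ∈ ℤ_5^×. Compute digits iteratively via a_i = x_i mod 5, x_{i+1} = (x_i − a_i)/5, with x_0 = x:
  x_0 = 23/13;  a_0 = 1;  x_1 = (x_0 − 1)/5 = 2/13
  x_1 = 2/13;  a_1 = 4;  x_2 = (x_1 − 4)/5 = -10/13
  x_2 = -10/13;  a_2 = 0;  x_3 = (x_2 − 0)/5 = -2/13
  x_3 = -2/13;  a_3 = 1;  x_4 = (x_3 − 1)/5 = -3/13
  x_4 = -3/13;  a_4 = 4;  x_5 = (x_4 − 4)/5 = -11/13
  x_5 = -11/13;  a_5 = 3;  x_6 = (x_5 − 3)/5 = -10/13
Digits: (1, 4, 0, 1, 4, 3).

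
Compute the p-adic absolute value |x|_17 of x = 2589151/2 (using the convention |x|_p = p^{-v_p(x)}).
|2589151/2|_17 = 1/83521

Step 1 — compute v_17(x) by factoring powers of 17 out of the numerator and denominator: v_17(2589151/2) = 4. Step 2 — apply |x|_p = p^{-v_p(x)} = 17^{-4} = 1/83521.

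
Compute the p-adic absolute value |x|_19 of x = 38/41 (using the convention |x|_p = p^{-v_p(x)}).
|38/41|_19 = 1/19

Step 1 — compute v_19(x) by factoring powers of 19 out of the numerator and denominator: v_19(38/41) = 1. Step 2 — apply |x|_p = p^{-v_p(x)} = 19^{-1} = 1/19.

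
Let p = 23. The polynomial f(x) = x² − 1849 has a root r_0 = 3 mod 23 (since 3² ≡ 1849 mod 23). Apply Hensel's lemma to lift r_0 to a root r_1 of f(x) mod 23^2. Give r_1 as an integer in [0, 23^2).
r_1 = 486 (mod 529)

Hensel's recurrence: r_{i+1} = r_i − f(r_i)·(f′(r_i))^{-1} mod 23^{i+2}, with f′(x) = 2x. Iterate:
  r_0 = 3 (mod 23)
  r_1 = 486 (mod 529)
Final: r_1 = 486, and one checks f(r_1) ≡ 0 mod 23^2.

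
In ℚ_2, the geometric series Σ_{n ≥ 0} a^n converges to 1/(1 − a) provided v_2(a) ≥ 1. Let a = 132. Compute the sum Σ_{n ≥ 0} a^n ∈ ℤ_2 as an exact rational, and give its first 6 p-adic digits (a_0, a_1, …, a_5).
Σ a^n = 1/(1 − a) = -1/131;  first 6 digits = (1, 0, 1, 0, 1, 0)

v_2(a) = 2 ≥ 1, so the series converges in ℤ_2 to 1/(1 − a) = 1/(1 − 132) = -1/131. Expand this rational in ℤ_2: compute digits iteratively via d_i = x_i mod 2, x_{i+1} = (x_i − d_i)/2. The first 6 digits are (1, 0, 1, 0, 1, 0).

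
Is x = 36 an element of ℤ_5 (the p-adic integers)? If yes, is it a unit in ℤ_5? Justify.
x ∈ ℤ_5^× (unit); v_5(x) = 0

ℤ_5 = {x ∈ ℚ_5 : v_5(x) ≥ 0} and ℤ_5^× = {x ∈ ℤ_5 : v_5(x) = 0}. Here v_5(36) = v_5(num) − v_5(den) = 0; compare against these criteria.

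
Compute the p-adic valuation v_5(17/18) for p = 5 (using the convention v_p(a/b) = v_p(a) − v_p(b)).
v_5(17/18) = 0

Factor powers of 5 from the numerator and denominator of the reduced fraction: 17 = 5^0 · 17 and 18 = 5^0 · 18. Apply v_p(a/b) = v_p(a) − v_p(b): v_5(17/18) = 0 − 0 = 0.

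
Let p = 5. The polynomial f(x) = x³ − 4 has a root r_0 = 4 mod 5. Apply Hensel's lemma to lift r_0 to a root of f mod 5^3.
r_2 = 59 (mod 125)

Hensel: r_{i+1} = r_i − f(r_i)/f′(r_i) mod 5^{i+2}, where f′(x) = 3x². Iterate:
  r_0 = 4 (mod 5)
  r_1 = 9 (mod 25)
  r_2 = 59 (mod 125)
Final: r = 59 with f(r) ≡ 0 mod 5^3.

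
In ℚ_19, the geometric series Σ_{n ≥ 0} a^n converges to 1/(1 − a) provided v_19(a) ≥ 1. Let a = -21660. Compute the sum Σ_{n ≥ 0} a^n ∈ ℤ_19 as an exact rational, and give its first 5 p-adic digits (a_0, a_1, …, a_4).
Σ a^n = 1/(1 − a) = 1/21661;  first 5 digits = (1, 0, 16, 15, 8)

v_19(a) = 2 ≥ 1, so the series converges in ℤ_19 to 1/(1 − a) = 1/(1 − (-21660)) = 1/21661. Expand this rational in ℤ_19: compute digits iteratively via d_i = x_i mod 19, x_{i+1} = (x_i − d_i)/19. The first 5 digits are (1, 0, 16, 15, 8).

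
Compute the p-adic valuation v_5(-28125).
v_5(-28125) = 5

v_5(n) is the largest exponent k such that 5^k divides n. Factor out: -28125 = -5^5 · 9. (Sign doesn't affect v_p.) So v_5(-28125) = 5.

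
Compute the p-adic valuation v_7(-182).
v_7(-182) = 1

v_7(n) is the largest exponent k such that 7^k divides n. Factor out: -182 = -7^1 · 26. (Sign doesn't affect v_p.) So v_7(-182) = 1.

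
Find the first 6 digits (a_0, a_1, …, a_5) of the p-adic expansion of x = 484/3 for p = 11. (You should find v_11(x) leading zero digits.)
(a_0, …, a_5) = (0, 0, 5, 7, 3, 7)

v_11(484/3) = 2, so a_0 = ... = a_1 = 0. Factor out: x = 11^2 · u with u = 4/3 a unit in ℤ_11. Expand u iteratively via a_{v+i} = u_i mod 11, u_{i+1} = (u_i − a_{v+i})/11:
  u_0 = 4/3;  a_2 = 5;  u_1 = (u_0 − 5)/11 = -1/3
  u_1 = -1/3;  a_3 = 7;  u_2 = (u_1 − 7)/11 = -2/3
  u_2 = -2/3;  a_4 = 3;  u_3 = (u_2 − 3)/11 = -1/3
  u_3 = -1/3;  a_5 = 7;  u_4 = (u_3 − 7)/11 = -2/3
Digits: (0, 0, 5, 7, 3, 7).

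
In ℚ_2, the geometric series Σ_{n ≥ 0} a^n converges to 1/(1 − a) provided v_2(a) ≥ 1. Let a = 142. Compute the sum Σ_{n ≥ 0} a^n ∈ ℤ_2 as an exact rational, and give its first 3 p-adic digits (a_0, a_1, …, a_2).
Σ a^n = 1/(1 − a) = -1/141;  first 3 digits = (1, 1, 0)

v_2(a) = 1 ≥ 1, so the series converges in ℤ_2 to 1/(1 − a) = 1/(1 − 142) = -1/141. Expand this rational in ℤ_2: compute digits iteratively via d_i = x_i mod 2, x_{i+1} = (x_i − d_i)/2. The first 3 digits are (1, 1, 0).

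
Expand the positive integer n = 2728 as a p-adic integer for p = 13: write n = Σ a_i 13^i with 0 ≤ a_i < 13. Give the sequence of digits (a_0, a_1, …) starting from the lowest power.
(a_0, a_1, …) = (11, 1, 3, 1)

Repeated division by 13 gives the digits low-to-high: 2728 = 11 + 1·13^1 + 3·13^2 + 1·13^3. Digit sequence: (11, 1, 3, 1).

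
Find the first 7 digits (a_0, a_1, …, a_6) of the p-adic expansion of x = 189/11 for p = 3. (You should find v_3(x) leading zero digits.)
(a_0, …, a_6) = (0, 0, 0, 2, 2, 0, 0)

v_3(189/11) = 3, so a_0 = ... = a_2 = 0. Factor out: x = 3^3 · u with u = 7/11 a unit in ℤ_3. Expand u iteratively via a_{v+i} = u_i mod 3, u_{i+1} = (u_i − a_{v+i})/3:
  u_0 = 7/11;  a_3 = 2;  u_1 = (u_0 − 2)/3 = -5/11
  u_1 = -5/11;  a_4 = 2;  u_2 = (u_1 − 2)/3 = -9/11
  u_2 = -9/11;  a_5 = 0;  u_3 = (u_2 − 0)/3 = -3/11
  u_3 = -3/11;  a_6 = 0;  u_4 = (u_3 − 0)/3 = -1/11
Digits: (0, 0, 0, 2, 2, 0, 0).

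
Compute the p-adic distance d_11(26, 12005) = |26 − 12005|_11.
d_11(26, 12005) = 1/1331

Step 1 — x − y = 26 − 12005 = -11979. Step 2 — v_11(-11979) = 3 (factor: -11979 = −(11^3 · 9); the sign does not affect v_p). Step 3 — |x − y|_11 = 11^{-3} = 1/1331.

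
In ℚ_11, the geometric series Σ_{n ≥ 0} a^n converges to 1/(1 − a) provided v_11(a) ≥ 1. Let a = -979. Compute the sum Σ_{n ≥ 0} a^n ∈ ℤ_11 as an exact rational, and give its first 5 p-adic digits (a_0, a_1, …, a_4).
Σ a^n = 1/(1 − a) = 1/980;  first 5 digits = (1, 10, 3, 3, 9)

v_11(a) = 1 ≥ 1, so the series converges in ℤ_11 to 1/(1 − a) = 1/(1 − (-979)) = 1/980. Expand this rational in ℤ_11: compute digits iteratively via d_i = x_i mod 11, x_{i+1} = (x_i − d_i)/11. The first 5 digits are (1, 10, 3, 3, 9).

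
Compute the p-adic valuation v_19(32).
v_19(32) = 0

v_19(n) is the largest exponent k such that 19^k divides n. Factor out: 32 = 19^0 · 32. (Sign doesn't affect v_p.) So v_19(32) = 0.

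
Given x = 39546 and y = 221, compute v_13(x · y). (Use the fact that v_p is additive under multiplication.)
v_13(8739666) = 4

v_p(x) = 3 (factor: 39546 = 13^3 · 18); v_p(y) = 1 (factor: 221 = 13^1 · 17). Additivity: v_p(xy) = v_p(x) + v_p(y) = 3 + 1 = 4. (Direct check: xy = 8739666 = 13^4 · (306).)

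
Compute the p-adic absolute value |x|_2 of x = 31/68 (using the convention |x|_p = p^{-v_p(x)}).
|31/68|_2 = 4

Step 1 — compute v_2(x) by factoring powers of 2 out of the numerator and denominator: v_2(31/68) = -2. Step 2 — apply |x|_p = p^{-v_p(x)} = 2^{2} = 4.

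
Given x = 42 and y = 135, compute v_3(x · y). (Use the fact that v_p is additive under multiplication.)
v_3(5670) = 4

v_p(x) = 1 (factor: 42 = 3^1 · 14); v_p(y) = 3 (factor: 135 = 3^3 · 5). Additivity: v_p(xy) = v_p(x) + v_p(y) = 1 + 3 = 4. (Direct check: xy = 5670 = 3^4 · (70).)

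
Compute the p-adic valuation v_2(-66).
v_2(-66) = 1

v_2(n) is the largest exponent k such that 2^k divides n. Factor out: -66 = -2^1 · 33. (Sign doesn't affect v_p.) So v_2(-66) = 1.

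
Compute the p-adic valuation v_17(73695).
v_17(73695) = 3

v_17(n) is the largest exponent k such that 17^k divides n. Factor out: 73695 = 17^3 · 15. (Sign doesn't affect v_p.) So v_17(73695) = 3.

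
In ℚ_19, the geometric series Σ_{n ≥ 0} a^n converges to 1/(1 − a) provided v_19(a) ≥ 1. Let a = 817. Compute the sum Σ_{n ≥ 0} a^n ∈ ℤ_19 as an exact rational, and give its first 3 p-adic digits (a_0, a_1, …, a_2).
Σ a^n = 1/(1 − a) = -1/816;  first 3 digits = (1, 5, 8)

v_19(a) = 1 ≥ 1, so the series converges in ℤ_19 to 1/(1 − a) = 1/(1 − 817) = -1/816. Expand this rational in ℤ_19: compute digits iteratively via d_i = x_i mod 19, x_{i+1} = (x_i − d_i)/19. The first 3 digits are (1, 5, 8).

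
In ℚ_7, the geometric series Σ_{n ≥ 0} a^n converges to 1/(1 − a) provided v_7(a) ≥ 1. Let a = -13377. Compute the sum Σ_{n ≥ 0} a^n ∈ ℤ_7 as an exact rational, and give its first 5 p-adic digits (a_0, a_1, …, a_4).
Σ a^n = 1/(1 − a) = 1/13378;  first 5 digits = (1, 0, 0, 3, 1)

v_7(a) = 3 ≥ 1, so the series converges in ℤ_7 to 1/(1 − a) = 1/(1 − (-13377)) = 1/13378. Expand this rational in ℤ_7: compute digits iteratively via d_i = x_i mod 7, x_{i+1} = (x_i − d_i)/7. The first 5 digits are (1, 0, 0, 3, 1).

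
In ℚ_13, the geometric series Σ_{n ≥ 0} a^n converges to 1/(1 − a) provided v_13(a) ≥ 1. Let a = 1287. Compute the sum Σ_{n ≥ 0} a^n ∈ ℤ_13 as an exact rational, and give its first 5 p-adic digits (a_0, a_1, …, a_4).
Σ a^n = 1/(1 − a) = -1/1286;  first 5 digits = (1, 8, 6, 5, 12)

v_13(a) = 1 ≥ 1, so the series converges in ℤ_13 to 1/(1 − a) = 1/(1 − 1287) = -1/1286. Expand this rational in ℤ_13: compute digits iteratively via d_i = x_i mod 13, x_{i+1} = (x_i − d_i)/13. The first 5 digits are (1, 8, 6, 5, 12).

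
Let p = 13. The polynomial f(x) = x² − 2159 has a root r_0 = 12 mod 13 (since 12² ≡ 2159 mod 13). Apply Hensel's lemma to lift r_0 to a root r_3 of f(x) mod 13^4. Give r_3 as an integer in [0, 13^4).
r_3 = 15313 (mod 28561)

Hensel's recurrence: r_{i+1} = r_i − f(r_i)·(f′(r_i))^{-1} mod 13^{i+2}, with f′(x) = 2x. Iterate:
  r_0 = 12 (mod 13)
  r_1 = 103 (mod 169)
  r_2 = 2131 (mod 2197)
  r_3 = 15313 (mod 28561)
Final: r_3 = 15313, and one checks f(r_3) ≡ 0 mod 13^4.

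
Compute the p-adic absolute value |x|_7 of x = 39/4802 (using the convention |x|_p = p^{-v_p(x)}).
|39/4802|_7 = 2401

Step 1 — compute v_7(x) by factoring powers of 7 out of the numerator and denominator: v_7(39/4802) = -4. Step 2 — apply |x|_p = p^{-v_p(x)} = 7^{4} = 2401.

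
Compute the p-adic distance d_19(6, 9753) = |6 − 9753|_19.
d_19(6, 9753) = 1/361

Step 1 — x − y = 6 − 9753 = -9747. Step 2 — v_19(-9747) = 2 (factor: -9747 = −(19^2 · 27); the sign does not affect v_p). Step 3 — |x − y|_19 = 19^{-2} = 1/361.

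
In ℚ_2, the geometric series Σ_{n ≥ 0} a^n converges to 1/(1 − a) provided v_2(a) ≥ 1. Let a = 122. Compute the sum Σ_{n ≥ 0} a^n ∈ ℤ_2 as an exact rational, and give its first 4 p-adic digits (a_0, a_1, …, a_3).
Σ a^n = 1/(1 − a) = -1/121;  first 4 digits = (1, 1, 1, 0)

v_2(a) = 1 ≥ 1, so the series converges in ℤ_2 to 1/(1 − a) = 1/(1 − 122) = -1/121. Expand this rational in ℤ_2: compute digits iteratively via d_i = x_i mod 2, x_{i+1} = (x_i − d_i)/2. The first 4 digits are (1, 1, 1, 0).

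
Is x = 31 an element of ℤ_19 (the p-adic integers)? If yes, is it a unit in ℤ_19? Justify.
x ∈ ℤ_19^× (unit); v_19(x) = 0

ℤ_19 = {x ∈ ℚ_19 : v_19(x) ≥ 0} and ℤ_19^× = {x ∈ ℤ_19 : v_19(x) = 0}. Here v_19(31) = v_19(num) − v_19(den) = 0; compare against these criteria.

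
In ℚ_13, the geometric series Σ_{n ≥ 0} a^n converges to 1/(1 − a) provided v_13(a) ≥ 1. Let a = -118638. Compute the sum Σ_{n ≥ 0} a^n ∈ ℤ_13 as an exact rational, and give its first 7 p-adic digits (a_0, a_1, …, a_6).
Σ a^n = 1/(1 − a) = 1/118639;  first 7 digits = (1, 0, 0, 11, 8, 12, 3)

v_13(a) = 3 ≥ 1, so the series converges in ℤ_13 to 1/(1 − a) = 1/(1 − (-118638)) = 1/118639. Expand this rational in ℤ_13: compute digits iteratively via d_i = x_i mod 13, x_{i+1} = (x_i − d_i)/13. The first 7 digits are (1, 0, 0, 11, 8, 12, 3).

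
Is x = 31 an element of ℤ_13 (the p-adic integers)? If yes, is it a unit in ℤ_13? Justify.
x ∈ ℤ_13^× (unit); v_13(x) = 0

ℤ_13 = {x ∈ ℚ_13 : v_13(x) ≥ 0} and ℤ_13^× = {x ∈ ℤ_13 : v_13(x) = 0}. Here v_13(31) = v_13(num) − v_13(den) = 0; compare against these criteria.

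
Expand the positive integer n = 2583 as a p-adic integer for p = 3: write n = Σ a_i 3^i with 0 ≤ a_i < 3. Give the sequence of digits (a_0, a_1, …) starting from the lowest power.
(a_0, a_1, …) = (0, 0, 2, 2, 1, 1, 0, 1)

Repeated division by 3 gives the digits low-to-high: 2583 = 2·3^2 + 2·3^3 + 1·3^4 + 1·3^5 + 1·3^7. Digit sequence: (0, 0, 2, 2, 1, 1, 0, 1).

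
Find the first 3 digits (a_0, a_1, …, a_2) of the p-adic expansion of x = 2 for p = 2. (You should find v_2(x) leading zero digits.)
(a_0, …, a_2) = (0, 1, 0)

v_2(2) = 1, so a_0 = ... = a_0 = 0. Factor out: x = 2^1 · u with u = 1 a unit in ℤ_2. Expand u iteratively via a_{v+i} = u_i mod 2, u_{i+1} = (u_i − a_{v+i})/2:
  u_0 = 1;  a_1 = 1;  u_1 = (u_0 − 1)/2 = 0
  u_1 = 0;  a_2 = 0;  u_2 = (u_1 − 0)/2 = 0
Digits: (0, 1, 0).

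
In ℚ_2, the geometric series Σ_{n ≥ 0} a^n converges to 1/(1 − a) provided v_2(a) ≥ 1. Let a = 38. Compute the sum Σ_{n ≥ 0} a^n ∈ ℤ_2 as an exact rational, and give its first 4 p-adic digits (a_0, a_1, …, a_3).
Σ a^n = 1/(1 − a) = -1/37;  first 4 digits = (1, 1, 0, 0)

v_2(a) = 1 ≥ 1, so the series converges in ℤ_2 to 1/(1 − a) = 1/(1 − 38) = -1/37. Expand this rational in ℤ_2: compute digits iteratively via d_i = x_i mod 2, x_{i+1} = (x_i − d_i)/2. The first 4 digits are (1, 1, 0, 0).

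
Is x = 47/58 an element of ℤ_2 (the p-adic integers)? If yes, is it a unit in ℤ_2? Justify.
x ∉ ℤ_2 (v_2(x) = -1 < 0)

ℤ_2 = {x ∈ ℚ_2 : v_2(x) ≥ 0} and ℤ_2^× = {x ∈ ℤ_2 : v_2(x) = 0}. Here v_2(47/58) = v_2(num) − v_2(den) = -1; compare against these criteria.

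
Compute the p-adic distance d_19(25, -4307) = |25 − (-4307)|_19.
d_19(25, -4307) = 1/361

Step 1 — x − y = 25 − (-4307) = 4332. Step 2 — v_19(4332) = 2 (factor: 4332 = (19^2 · 12); the sign does not affect v_p). Step 3 — |x − y|_19 = 19^{-2} = 1/361.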